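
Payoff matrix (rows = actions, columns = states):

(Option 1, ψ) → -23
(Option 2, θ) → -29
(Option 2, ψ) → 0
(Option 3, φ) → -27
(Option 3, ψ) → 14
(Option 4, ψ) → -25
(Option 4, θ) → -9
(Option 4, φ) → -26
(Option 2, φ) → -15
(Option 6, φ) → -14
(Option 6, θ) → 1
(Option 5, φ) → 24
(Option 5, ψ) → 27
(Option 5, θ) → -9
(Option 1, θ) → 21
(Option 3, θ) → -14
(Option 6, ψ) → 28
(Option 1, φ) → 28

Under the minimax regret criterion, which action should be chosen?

Option 5

Column bests: θ=21, φ=28, ψ=28.
Option 1 regrets: 0, 0, 51 → max 51
Option 2 regrets: 50, 43, 28 → max 50
Option 3 regrets: 35, 55, 14 → max 55
Option 4 regrets: 30, 54, 53 → max 54
Option 5 regrets: 30, 4, 1 → max 30
Option 6 regrets: 20, 42, 0 → max 42
Smallest max regret = 30 → Option 5.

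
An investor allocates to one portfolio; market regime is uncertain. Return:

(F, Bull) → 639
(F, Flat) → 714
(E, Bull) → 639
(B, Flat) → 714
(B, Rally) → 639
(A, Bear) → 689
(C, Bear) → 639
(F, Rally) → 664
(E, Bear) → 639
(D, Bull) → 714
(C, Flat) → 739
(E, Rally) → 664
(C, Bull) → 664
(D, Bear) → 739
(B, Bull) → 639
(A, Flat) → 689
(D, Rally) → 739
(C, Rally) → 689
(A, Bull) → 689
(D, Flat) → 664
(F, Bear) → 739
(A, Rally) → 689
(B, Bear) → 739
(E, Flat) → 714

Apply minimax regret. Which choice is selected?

A

Column bests: Bear=739, Flat=739, Bull=714, Rally=739.
A regrets: 50, 50, 25, 50 → max 50
B regrets: 0, 25, 75, 100 → max 100
C regrets: 100, 0, 50, 50 → max 100
D regrets: 0, 75, 0, 0 → max 75
E regrets: 100, 25, 75, 75 → max 100
F regrets: 0, 25, 75, 75 → max 75
Smallest max regret = 50 → A.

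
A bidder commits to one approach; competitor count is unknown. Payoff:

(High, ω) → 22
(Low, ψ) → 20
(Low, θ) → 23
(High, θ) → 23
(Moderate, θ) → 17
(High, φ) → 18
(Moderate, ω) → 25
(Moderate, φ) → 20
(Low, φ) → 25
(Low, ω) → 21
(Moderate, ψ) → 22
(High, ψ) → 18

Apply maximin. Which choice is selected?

Row minima: Low=20, Moderate=17, High=18
Best worst-case = 20 → Low.

Low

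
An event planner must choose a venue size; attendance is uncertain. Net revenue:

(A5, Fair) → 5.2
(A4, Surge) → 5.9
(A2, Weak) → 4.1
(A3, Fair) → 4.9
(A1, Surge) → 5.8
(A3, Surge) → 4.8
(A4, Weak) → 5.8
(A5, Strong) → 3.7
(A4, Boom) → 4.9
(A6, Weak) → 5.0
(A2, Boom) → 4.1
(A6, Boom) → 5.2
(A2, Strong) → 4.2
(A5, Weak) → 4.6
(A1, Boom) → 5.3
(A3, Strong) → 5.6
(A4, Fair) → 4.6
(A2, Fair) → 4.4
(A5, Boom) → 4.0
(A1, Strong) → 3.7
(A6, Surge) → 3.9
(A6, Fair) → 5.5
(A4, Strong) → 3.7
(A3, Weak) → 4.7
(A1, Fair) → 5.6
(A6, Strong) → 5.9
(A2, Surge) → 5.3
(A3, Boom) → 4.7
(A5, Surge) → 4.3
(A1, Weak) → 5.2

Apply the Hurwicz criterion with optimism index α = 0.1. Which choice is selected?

A3

A1: 0.1·5.8 + 0.9·3.7 = 3.91
A2: 0.1·5.3 + 0.9·4.1 = 4.22
A3: 0.1·5.6 + 0.9·4.7 = 4.79
A4: 0.1·5.9 + 0.9·3.7 = 3.92
A5: 0.1·5.2 + 0.9·3.7 = 3.85
A6: 0.1·5.9 + 0.9·3.9 = 4.1
Highest Hurwicz score = 4.79 → A3.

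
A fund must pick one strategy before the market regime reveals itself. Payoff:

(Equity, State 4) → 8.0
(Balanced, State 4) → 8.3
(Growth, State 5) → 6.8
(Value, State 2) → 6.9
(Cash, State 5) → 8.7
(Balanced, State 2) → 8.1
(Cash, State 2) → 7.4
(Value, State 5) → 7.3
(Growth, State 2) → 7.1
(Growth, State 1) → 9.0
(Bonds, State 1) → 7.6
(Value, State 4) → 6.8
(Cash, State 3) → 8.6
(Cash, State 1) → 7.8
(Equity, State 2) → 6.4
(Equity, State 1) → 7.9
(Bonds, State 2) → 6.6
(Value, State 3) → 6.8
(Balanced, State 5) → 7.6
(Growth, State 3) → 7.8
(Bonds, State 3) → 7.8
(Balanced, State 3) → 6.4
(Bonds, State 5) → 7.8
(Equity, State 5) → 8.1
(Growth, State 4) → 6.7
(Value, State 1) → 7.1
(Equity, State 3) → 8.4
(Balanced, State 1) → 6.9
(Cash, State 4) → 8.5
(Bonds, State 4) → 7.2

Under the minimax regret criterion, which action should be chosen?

Cash

Column bests: State 1=9.0, State 2=8.1, State 3=8.6, State 4=8.5, State 5=8.7.
Cash regrets: 1.2, 0.7, 0.0, 0.0, 0.0 → max 1.2
Equity regrets: 1.1, 1.7, 0.2, 0.5, 0.6 → max 1.7
Growth regrets: 0.0, 1.0, 0.8, 1.8, 1.9 → max 1.9
Bonds regrets: 1.4, 1.5, 0.8, 1.3, 0.9 → max 1.5
Value regrets: 1.9, 1.2, 1.8, 1.7, 1.4 → max 1.9
Balanced regrets: 2.1, 0.0, 2.2, 0.2, 1.1 → max 2.2
Smallest max regret = 1.2 → Cash.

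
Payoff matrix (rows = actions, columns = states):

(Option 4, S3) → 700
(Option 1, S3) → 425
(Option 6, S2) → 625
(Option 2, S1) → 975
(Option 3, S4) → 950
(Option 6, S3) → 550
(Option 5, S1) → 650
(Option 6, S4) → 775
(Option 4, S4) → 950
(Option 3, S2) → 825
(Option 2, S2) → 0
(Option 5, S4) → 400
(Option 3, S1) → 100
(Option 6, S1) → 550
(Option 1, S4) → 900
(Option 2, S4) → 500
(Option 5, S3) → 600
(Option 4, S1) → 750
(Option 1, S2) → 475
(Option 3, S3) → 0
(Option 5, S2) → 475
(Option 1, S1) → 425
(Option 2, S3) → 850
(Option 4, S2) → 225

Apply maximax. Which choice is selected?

Option 2

Row maxima: Option 1=900, Option 2=975, Option 3=950, Option 4=950, Option 5=650, Option 6=775
Best best-case = 975 → Option 2.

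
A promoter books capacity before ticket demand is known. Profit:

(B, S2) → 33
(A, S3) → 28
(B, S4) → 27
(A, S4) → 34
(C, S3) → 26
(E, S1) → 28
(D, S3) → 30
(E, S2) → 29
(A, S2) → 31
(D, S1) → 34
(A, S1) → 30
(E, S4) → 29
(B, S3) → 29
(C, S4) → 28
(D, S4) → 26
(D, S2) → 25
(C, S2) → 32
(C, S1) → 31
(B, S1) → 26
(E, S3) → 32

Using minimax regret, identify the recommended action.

Column bests: S1=34, S2=33, S3=32, S4=34.
A regrets: 4, 2, 4, 0 → max 4
B regrets: 8, 0, 3, 7 → max 8
C regrets: 3, 1, 6, 6 → max 6
D regrets: 0, 8, 2, 8 → max 8
E regrets: 6, 4, 0, 5 → max 6
Smallest max regret = 4 → A.

A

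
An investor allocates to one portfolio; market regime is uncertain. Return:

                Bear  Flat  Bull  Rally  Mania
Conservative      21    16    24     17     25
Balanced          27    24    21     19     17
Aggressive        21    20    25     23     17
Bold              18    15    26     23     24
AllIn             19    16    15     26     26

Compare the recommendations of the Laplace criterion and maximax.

Row averages: Conservative=20.6, Balanced=21.6, Aggressive=21.2, Bold=21.2, AllIn=20.4
Highest average = 21.6 → Balanced.
Row maxima: Conservative=25, Balanced=27, Aggressive=25, Bold=26, AllIn=26
Best best-case = 27 → Balanced.

laplace → Balanced; maximax → Balanced (agree)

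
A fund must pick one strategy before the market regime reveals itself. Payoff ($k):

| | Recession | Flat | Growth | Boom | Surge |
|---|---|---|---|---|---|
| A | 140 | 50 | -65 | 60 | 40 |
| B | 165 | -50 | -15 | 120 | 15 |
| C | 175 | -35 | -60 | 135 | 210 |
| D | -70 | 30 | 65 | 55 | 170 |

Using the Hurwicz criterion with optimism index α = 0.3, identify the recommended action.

A: 0.3·140 + 0.7·(-65) = -3.5
B: 0.3·165 + 0.7·(-50) = 14.5
C: 0.3·210 + 0.7·(-60) = 21
D: 0.3·170 + 0.7·(-70) = 2
Highest Hurwicz score = 21 → C.

C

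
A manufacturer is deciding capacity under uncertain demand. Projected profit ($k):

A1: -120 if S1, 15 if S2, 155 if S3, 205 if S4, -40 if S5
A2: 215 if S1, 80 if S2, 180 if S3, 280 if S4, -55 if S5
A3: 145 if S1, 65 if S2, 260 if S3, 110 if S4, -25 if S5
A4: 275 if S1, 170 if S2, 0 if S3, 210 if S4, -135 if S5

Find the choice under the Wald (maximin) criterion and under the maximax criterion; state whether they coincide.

maximin → A3; maximax → A2 (disagree)

Row minima: A1=-120, A2=-55, A3=-25, A4=-135
Best worst-case = -25 → A3.
Row maxima: A1=205, A2=280, A3=260, A4=275
Best best-case = 280 → A2.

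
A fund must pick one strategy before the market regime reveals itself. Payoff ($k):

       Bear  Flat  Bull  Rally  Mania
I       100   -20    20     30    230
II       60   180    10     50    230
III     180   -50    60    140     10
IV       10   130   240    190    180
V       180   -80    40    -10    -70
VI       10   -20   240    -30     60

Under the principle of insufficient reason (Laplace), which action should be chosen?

Row averages: I=72, II=106, III=68, IV=150, V=12, VI=52
Highest average = 150 → IV.

IV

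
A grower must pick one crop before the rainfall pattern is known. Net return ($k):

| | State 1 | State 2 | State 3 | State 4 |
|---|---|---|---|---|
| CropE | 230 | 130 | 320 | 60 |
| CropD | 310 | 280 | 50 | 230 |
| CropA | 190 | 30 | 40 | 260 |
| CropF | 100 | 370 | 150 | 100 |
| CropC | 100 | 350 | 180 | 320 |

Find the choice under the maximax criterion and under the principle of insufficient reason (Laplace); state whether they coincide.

maximax → CropF; laplace → CropC (disagree)

Row maxima: CropE=320, CropD=310, CropA=260, CropF=370, CropC=350
Best best-case = 370 → CropF.
Row averages: CropE=185, CropD=217.5, CropA=130, CropF=180, CropC=237.5
Highest average = 237.5 → CropC.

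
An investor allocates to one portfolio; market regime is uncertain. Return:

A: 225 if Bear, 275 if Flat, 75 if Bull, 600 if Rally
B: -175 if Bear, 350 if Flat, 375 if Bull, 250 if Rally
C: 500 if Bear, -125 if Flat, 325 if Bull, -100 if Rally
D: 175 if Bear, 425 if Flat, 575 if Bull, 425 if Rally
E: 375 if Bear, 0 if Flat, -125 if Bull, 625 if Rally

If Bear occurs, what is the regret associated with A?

275

Best payoff under Bear is 500.
Regret = 500 − 225 = 275.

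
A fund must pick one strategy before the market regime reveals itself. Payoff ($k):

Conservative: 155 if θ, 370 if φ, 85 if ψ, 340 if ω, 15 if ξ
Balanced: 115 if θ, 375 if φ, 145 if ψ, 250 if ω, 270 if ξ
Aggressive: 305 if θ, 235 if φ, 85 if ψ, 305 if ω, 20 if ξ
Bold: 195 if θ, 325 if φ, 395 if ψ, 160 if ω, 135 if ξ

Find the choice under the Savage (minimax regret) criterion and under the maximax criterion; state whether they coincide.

Column bests: θ=305, φ=375, ψ=395, ω=340, ξ=270.
Conservative regrets: 150, 5, 310, 0, 255 → max 310
Balanced regrets: 190, 0, 250, 90, 0 → max 250
Aggressive regrets: 0, 140, 310, 35, 250 → max 310
Bold regrets: 110, 50, 0, 180, 135 → max 180
Smallest max regret = 180 → Bold.
Row maxima: Conservative=370, Balanced=375, Aggressive=305, Bold=395
Best best-case = 395 → Bold.

minimax regret → Bold; maximax → Bold (agree)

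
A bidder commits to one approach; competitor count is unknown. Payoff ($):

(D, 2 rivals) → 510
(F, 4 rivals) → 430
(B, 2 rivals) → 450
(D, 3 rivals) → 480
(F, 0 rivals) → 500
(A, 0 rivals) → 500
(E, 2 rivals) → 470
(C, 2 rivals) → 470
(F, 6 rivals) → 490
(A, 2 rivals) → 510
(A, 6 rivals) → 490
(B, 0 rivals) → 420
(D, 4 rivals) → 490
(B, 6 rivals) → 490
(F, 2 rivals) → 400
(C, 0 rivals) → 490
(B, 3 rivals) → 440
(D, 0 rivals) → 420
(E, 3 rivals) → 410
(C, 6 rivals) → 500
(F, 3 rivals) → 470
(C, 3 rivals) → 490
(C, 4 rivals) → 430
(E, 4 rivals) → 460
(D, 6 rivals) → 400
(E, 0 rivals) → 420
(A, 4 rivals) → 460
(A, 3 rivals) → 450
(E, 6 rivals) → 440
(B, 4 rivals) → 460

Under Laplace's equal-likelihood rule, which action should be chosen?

Row averages: A=482, B=452, C=476, D=460, E=440, F=458
Highest average = 482 → A.

A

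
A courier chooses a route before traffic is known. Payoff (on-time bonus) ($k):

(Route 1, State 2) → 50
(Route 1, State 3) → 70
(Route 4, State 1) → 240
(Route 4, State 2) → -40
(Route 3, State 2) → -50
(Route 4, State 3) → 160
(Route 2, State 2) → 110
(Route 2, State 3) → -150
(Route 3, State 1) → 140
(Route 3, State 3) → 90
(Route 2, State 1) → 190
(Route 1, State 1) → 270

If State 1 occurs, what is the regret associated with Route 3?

130

Best payoff under State 1 is 270.
Regret = 270 − 140 = 130.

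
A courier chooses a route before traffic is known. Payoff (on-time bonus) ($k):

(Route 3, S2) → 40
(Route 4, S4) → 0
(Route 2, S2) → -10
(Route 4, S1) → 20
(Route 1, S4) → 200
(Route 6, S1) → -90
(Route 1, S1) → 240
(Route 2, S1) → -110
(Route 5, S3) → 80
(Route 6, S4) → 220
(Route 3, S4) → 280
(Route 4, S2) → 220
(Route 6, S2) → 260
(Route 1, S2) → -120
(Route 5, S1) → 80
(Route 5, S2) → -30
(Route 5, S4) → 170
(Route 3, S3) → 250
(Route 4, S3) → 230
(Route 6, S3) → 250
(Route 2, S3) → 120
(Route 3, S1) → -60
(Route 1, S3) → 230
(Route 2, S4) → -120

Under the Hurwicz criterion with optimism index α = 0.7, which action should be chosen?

Route 3

Route 1: 0.7·240 + 0.3·(-120) = 132
Route 2: 0.7·120 + 0.3·(-120) = 48
Route 3: 0.7·280 + 0.3·(-60) = 178
Route 4: 0.7·230 + 0.3·0 = 161
Route 5: 0.7·170 + 0.3·(-30) = 110
Route 6: 0.7·260 + 0.3·(-90) = 155
Highest Hurwicz score = 178 → Route 3.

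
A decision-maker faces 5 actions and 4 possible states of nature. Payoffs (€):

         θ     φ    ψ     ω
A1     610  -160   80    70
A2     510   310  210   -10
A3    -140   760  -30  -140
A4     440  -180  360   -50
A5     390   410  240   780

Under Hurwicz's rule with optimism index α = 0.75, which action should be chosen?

A1: 0.75·610 + 0.25·(-160) = 417.5
A2: 0.75·510 + 0.25·(-10) = 380
A3: 0.75·760 + 0.25·(-140) = 535
A4: 0.75·440 + 0.25·(-180) = 285
A5: 0.75·780 + 0.25·240 = 645
Highest Hurwicz score = 645 → A5.

A5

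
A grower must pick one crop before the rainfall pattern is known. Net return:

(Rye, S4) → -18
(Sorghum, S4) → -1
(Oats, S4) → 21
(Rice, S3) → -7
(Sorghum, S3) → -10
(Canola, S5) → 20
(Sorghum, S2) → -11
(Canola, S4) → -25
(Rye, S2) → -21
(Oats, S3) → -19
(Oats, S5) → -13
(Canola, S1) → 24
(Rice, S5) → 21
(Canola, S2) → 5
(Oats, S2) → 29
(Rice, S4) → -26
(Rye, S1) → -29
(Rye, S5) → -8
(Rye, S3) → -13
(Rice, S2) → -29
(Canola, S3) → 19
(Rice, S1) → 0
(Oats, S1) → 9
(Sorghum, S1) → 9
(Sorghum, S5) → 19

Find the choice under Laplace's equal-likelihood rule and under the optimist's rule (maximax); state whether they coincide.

Row averages: Rye=-17.8, Rice=-8.2, Sorghum=1.2, Canola=8.6, Oats=5.4
Highest average = 8.6 → Canola.
Row maxima: Rye=-8, Rice=21, Sorghum=19, Canola=24, Oats=29
Best best-case = 29 → Oats.

laplace → Canola; maximax → Oats (disagree)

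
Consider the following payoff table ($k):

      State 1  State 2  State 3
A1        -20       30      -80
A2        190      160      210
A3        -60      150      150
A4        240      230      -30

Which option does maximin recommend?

Row minima: A1=-80, A2=160, A3=-60, A4=-30
Best worst-case = 160 → A2.

A2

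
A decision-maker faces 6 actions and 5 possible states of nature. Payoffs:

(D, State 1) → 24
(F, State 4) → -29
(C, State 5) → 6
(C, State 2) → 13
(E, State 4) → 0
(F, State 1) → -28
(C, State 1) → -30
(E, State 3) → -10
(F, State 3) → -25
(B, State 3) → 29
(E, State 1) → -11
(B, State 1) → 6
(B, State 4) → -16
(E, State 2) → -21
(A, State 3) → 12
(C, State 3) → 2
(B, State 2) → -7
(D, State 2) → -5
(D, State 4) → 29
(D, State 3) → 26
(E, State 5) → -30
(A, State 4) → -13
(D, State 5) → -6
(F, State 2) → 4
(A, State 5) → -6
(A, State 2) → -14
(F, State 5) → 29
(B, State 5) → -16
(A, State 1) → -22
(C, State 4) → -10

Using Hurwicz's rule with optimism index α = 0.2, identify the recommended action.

D

A: 0.2·12 + 0.8·(-22) = -15.2
B: 0.2·29 + 0.8·(-16) = -7
C: 0.2·13 + 0.8·(-30) = -21.4
D: 0.2·29 + 0.8·(-6) = 1
E: 0.2·0 + 0.8·(-30) = -24
F: 0.2·29 + 0.8·(-29) = -17.4
Highest Hurwicz score = 1 → D.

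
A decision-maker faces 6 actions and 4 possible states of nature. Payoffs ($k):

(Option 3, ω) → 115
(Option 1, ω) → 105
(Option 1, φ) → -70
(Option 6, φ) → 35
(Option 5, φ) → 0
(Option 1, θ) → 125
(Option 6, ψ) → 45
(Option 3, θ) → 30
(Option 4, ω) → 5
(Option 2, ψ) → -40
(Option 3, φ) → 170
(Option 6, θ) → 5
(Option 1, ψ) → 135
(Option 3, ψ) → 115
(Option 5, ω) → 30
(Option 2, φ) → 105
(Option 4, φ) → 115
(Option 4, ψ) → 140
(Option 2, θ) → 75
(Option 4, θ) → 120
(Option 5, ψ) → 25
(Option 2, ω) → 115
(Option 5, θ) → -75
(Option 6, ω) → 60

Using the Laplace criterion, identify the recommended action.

Row averages: Option 1=73.75, Option 2=63.75, Option 3=107.5, Option 4=95, Option 5=-5, Option 6=36.25
Highest average = 107.5 → Option 3.

Option 3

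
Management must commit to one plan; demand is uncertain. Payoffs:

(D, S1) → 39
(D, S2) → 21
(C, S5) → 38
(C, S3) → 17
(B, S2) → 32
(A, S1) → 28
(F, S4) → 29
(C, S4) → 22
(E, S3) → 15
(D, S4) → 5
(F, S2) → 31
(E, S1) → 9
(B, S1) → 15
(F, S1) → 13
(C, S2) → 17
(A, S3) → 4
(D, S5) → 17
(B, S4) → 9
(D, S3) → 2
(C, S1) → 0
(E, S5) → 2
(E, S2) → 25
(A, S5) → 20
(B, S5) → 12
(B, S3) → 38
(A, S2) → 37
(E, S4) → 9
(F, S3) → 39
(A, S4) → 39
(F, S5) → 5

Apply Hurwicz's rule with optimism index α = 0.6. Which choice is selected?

B

A: 0.6·39 + 0.4·4 = 25
B: 0.6·38 + 0.4·9 = 26.4
C: 0.6·38 + 0.4·0 = 22.8
D: 0.6·39 + 0.4·2 = 24.2
E: 0.6·25 + 0.4·2 = 15.8
F: 0.6·39 + 0.4·5 = 25.4
Highest Hurwicz score = 26.4 → B.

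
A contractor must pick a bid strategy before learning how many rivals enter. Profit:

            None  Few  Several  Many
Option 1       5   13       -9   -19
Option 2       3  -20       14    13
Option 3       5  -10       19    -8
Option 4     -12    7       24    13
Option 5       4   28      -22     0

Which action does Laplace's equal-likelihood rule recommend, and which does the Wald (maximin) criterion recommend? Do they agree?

laplace → Option 4; maximin → Option 3 (disagree)

Row averages: Option 1=-2.5, Option 2=2.5, Option 3=1.5, Option 4=8, Option 5=2.5
Highest average = 8 → Option 4.
Row minima: Option 1=-19, Option 2=-20, Option 3=-10, Option 4=-12, Option 5=-22
Best worst-case = -10 → Option 3.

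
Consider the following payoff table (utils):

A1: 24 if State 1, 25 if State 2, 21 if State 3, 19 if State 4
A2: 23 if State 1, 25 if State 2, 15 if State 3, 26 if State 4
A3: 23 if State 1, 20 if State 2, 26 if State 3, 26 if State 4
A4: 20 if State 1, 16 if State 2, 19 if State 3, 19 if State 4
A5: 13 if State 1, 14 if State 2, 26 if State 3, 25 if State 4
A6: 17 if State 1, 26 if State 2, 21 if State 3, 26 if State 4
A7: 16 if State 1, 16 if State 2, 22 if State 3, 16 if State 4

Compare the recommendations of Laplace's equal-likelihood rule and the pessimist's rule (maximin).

laplace → A3; maximin → A3 (agree)

Row averages: A1=22.25, A2=22.25, A3=23.75, A4=18.5, A5=19.5, A6=22.5, A7=17.5
Highest average = 23.75 → A3.
Row minima: A1=19, A2=15, A3=20, A4=16, A5=13, A6=17, A7=16
Best worst-case = 20 → A3.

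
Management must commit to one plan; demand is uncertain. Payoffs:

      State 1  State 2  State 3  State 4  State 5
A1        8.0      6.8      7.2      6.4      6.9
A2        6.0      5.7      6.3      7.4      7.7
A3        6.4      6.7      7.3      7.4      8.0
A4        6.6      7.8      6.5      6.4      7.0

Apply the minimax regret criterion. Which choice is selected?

Column bests: State 1=8.0, State 2=7.8, State 3=7.3, State 4=7.4, State 5=8.0.
A1 regrets: 0.0, 1.0, 0.1, 1.0, 1.1 → max 1.1
A2 regrets: 2.0, 2.1, 1.0, 0.0, 0.3 → max 2.1
A3 regrets: 1.6, 1.1, 0.0, 0.0, 0.0 → max 1.6
A4 regrets: 1.4, 0.0, 0.8, 1.0, 1.0 → max 1.4
Smallest max regret = 1.1 → A1.

A1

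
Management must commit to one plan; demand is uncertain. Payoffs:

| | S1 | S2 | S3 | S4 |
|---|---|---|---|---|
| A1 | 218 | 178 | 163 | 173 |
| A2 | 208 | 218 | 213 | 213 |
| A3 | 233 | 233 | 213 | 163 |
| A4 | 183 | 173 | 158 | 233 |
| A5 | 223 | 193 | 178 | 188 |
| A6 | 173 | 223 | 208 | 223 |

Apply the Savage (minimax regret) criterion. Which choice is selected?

A2

Column bests: S1=233, S2=233, S3=213, S4=233.
A1 regrets: 15, 55, 50, 60 → max 60
A2 regrets: 25, 15, 0, 20 → max 25
A3 regrets: 0, 0, 0, 70 → max 70
A4 regrets: 50, 60, 55, 0 → max 60
A5 regrets: 10, 40, 35, 45 → max 45
A6 regrets: 60, 10, 5, 10 → max 60
Smallest max regret = 25 → A2.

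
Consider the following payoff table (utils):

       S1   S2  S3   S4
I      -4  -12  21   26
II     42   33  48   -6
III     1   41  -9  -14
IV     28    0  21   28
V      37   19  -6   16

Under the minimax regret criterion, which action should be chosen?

II

Column bests: S1=42, S2=41, S3=48, S4=28.
I regrets: 46, 53, 27, 2 → max 53
II regrets: 0, 8, 0, 34 → max 34
III regrets: 41, 0, 57, 42 → max 57
IV regrets: 14, 41, 27, 0 → max 41
V regrets: 5, 22, 54, 12 → max 54
Smallest max regret = 34 → II.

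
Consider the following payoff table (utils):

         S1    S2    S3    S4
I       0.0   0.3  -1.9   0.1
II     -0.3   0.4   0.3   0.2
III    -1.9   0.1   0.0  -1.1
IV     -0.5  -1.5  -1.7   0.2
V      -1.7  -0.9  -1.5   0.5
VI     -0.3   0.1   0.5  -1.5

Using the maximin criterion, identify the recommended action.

II

Row minima: I=-1.9, II=-0.3, III=-1.9, IV=-1.7, V=-1.7, VI=-1.5
Best worst-case = -0.3 → II.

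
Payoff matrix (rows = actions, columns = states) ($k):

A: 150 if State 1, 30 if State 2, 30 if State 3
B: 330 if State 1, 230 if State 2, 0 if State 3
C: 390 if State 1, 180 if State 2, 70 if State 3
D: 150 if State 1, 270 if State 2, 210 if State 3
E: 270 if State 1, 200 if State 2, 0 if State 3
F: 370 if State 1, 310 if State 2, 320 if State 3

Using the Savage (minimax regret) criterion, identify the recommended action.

Column bests: State 1=390, State 2=310, State 3=320.
A regrets: 240, 280, 290 → max 290
B regrets: 60, 80, 320 → max 320
C regrets: 0, 130, 250 → max 250
D regrets: 240, 40, 110 → max 240
E regrets: 120, 110, 320 → max 320
F regrets: 20, 0, 0 → max 20
Smallest max regret = 20 → F.

F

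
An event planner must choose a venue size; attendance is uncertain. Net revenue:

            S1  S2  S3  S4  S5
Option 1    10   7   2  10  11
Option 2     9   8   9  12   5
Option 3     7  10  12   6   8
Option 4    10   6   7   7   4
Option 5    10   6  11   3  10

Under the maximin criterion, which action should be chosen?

Row minima: Option 1=2, Option 2=5, Option 3=6, Option 4=4, Option 5=3
Best worst-case = 6 → Option 3.

Option 3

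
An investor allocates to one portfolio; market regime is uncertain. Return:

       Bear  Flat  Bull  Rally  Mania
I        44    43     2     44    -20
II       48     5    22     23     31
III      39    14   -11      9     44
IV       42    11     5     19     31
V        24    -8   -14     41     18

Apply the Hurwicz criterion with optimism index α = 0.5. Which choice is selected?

II

I: 0.5·44 + 0.5·(-20) = 12
II: 0.5·48 + 0.5·5 = 26.5
III: 0.5·44 + 0.5·(-11) = 16.5
IV: 0.5·42 + 0.5·5 = 23.5
V: 0.5·41 + 0.5·(-14) = 13.5
Highest Hurwicz score = 26.5 → II.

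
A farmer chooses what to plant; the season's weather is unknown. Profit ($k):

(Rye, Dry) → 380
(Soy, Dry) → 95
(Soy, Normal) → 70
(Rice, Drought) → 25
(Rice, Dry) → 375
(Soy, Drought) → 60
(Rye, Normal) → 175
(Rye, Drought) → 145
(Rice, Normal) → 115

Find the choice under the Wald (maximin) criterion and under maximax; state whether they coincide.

maximin → Rye; maximax → Rye (agree)

Row minima: Rye=145, Soy=60, Rice=25
Best worst-case = 145 → Rye.
Row maxima: Rye=380, Soy=95, Rice=375
Best best-case = 380 → Rye.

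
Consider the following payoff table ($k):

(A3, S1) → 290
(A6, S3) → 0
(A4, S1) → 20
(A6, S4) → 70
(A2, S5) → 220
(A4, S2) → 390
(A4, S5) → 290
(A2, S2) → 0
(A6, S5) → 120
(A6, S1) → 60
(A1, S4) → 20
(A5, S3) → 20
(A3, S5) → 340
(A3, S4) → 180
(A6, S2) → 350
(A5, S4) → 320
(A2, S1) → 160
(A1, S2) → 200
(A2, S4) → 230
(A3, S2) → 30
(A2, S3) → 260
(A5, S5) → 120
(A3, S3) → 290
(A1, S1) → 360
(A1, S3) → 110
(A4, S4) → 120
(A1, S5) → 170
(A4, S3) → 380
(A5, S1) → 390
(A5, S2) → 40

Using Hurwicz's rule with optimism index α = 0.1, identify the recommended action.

A1: 0.1·360 + 0.9·20 = 54
A2: 0.1·260 + 0.9·0 = 26
A3: 0.1·340 + 0.9·30 = 61
A4: 0.1·390 + 0.9·20 = 57
A5: 0.1·390 + 0.9·20 = 57
A6: 0.1·350 + 0.9·0 = 35
Highest Hurwicz score = 61 → A3.

A3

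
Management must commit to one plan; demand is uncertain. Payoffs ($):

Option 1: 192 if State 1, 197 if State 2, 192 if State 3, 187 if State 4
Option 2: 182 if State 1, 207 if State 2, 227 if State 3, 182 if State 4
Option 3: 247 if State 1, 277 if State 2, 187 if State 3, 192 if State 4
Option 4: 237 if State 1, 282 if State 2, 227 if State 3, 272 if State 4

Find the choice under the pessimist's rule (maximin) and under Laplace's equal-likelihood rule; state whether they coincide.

maximin → Option 4; laplace → Option 4 (agree)

Row minima: Option 1=187, Option 2=182, Option 3=187, Option 4=227
Best worst-case = 227 → Option 4.
Row averages: Option 1=192, Option 2=199.5, Option 3=225.75, Option 4=254.5
Highest average = 254.5 → Option 4.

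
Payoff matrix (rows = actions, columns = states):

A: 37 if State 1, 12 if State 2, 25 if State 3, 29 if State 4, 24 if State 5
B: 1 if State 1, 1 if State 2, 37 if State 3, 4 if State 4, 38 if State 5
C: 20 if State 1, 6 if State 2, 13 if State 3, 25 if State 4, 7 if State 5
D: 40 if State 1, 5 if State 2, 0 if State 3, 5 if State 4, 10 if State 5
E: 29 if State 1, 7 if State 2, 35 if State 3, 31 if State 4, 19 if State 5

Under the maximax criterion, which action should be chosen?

Row maxima: A=37, B=38, C=25, D=40, E=35
Best best-case = 40 → D.

D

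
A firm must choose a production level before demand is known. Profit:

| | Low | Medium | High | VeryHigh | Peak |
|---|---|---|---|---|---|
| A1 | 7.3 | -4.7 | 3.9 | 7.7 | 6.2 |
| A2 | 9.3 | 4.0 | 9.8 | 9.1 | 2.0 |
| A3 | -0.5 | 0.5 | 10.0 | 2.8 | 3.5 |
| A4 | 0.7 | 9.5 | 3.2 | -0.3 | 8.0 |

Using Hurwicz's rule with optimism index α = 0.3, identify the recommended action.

A2

A1: 0.3·7.7 + 0.7·(-4.7) = -0.98
A2: 0.3·9.8 + 0.7·2.0 = 4.34
A3: 0.3·10.0 + 0.7·(-0.5) = 2.65
A4: 0.3·9.5 + 0.7·(-0.3) = 2.64
Highest Hurwicz score = 4.34 → A2.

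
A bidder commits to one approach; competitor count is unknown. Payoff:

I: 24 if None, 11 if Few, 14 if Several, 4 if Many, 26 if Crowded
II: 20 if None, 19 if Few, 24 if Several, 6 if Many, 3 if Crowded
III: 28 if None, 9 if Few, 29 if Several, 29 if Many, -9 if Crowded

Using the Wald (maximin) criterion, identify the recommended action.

I

Row minima: I=4, II=3, III=-9
Best worst-case = 4 → I.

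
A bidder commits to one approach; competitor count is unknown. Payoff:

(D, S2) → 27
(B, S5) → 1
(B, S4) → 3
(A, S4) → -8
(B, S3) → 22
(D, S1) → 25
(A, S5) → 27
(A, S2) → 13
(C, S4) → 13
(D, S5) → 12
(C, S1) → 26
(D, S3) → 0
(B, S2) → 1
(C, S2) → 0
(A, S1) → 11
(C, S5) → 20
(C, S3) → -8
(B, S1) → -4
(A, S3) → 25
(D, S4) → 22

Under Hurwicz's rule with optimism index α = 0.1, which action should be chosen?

A: 0.1·27 + 0.9·(-8) = -4.5
B: 0.1·22 + 0.9·(-4) = -1.4
C: 0.1·26 + 0.9·(-8) = -4.6
D: 0.1·27 + 0.9·0 = 2.7
Highest Hurwicz score = 2.7 → D.

D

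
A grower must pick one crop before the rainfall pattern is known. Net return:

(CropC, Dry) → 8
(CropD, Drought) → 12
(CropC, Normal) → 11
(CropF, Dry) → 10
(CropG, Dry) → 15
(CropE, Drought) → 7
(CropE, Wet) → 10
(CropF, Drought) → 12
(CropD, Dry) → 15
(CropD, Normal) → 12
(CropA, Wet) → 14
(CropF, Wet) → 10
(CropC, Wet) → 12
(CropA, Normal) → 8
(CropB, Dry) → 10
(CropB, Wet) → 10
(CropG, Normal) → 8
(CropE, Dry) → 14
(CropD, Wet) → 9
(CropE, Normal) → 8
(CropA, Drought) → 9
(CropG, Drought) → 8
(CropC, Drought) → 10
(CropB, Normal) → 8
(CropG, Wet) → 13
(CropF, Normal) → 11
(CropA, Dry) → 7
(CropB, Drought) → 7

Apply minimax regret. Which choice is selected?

Column bests: Drought=12, Dry=15, Normal=12, Wet=14.
CropB regrets: 5, 5, 4, 4 → max 5
CropE regrets: 5, 1, 4, 4 → max 5
CropG regrets: 4, 0, 4, 1 → max 4
CropF regrets: 0, 5, 1, 4 → max 5
CropC regrets: 2, 7, 1, 2 → max 7
CropD regrets: 0, 0, 0, 5 → max 5
CropA regrets: 3, 8, 4, 0 → max 8
Smallest max regret = 4 → CropG.

CropG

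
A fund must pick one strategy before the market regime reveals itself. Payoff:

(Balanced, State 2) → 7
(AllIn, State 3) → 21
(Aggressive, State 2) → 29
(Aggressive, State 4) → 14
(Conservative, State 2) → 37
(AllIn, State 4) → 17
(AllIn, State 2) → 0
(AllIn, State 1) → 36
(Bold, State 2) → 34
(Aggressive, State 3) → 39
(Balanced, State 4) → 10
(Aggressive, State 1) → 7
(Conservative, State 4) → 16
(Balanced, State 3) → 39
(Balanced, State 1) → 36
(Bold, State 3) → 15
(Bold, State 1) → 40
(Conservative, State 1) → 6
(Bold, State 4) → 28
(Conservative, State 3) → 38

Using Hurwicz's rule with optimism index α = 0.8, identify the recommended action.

Conservative: 0.8·38 + 0.2·6 = 31.6
Balanced: 0.8·39 + 0.2·7 = 32.6
Aggressive: 0.8·39 + 0.2·7 = 32.6
Bold: 0.8·40 + 0.2·15 = 35
AllIn: 0.8·36 + 0.2·0 = 28.8
Highest Hurwicz score = 35 → Bold.

Bold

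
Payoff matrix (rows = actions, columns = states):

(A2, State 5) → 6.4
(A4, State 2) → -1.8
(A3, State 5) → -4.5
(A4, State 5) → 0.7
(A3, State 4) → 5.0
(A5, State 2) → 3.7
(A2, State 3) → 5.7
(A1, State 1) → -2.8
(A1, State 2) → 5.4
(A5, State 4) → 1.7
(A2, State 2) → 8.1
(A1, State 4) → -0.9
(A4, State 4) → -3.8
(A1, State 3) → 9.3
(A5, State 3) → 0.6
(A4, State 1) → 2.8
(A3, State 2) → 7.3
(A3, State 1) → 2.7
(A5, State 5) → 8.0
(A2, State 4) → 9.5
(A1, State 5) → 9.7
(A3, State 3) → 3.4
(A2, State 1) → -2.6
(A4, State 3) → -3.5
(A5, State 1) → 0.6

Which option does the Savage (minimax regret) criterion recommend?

A2

Column bests: State 1=2.8, State 2=8.1, State 3=9.3, State 4=9.5, State 5=9.7.
A1 regrets: 5.6, 2.7, 0.0, 10.4, 0.0 → max 10.4
A2 regrets: 5.4, 0.0, 3.6, 0.0, 3.3 → max 5.4
A3 regrets: 0.1, 0.8, 5.9, 4.5, 14.2 → max 14.2
A4 regrets: 0.0, 9.9, 12.8, 13.3, 9.0 → max 13.3
A5 regrets: 2.2, 4.4, 8.7, 7.8, 1.7 → max 8.7
Smallest max regret = 5.4 → A2.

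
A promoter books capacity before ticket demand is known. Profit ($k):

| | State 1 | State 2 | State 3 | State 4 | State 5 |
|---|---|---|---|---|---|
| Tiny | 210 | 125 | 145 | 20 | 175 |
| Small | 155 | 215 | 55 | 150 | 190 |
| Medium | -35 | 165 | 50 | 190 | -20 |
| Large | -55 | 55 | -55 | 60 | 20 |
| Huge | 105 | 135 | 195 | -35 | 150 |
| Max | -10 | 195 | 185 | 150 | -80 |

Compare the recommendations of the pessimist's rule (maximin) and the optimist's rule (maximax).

Row minima: Tiny=20, Small=55, Medium=-35, Large=-55, Huge=-35, Max=-80
Best worst-case = 55 → Small.
Row maxima: Tiny=210, Small=215, Medium=190, Large=60, Huge=195, Max=195
Best best-case = 215 → Small.

maximin → Small; maximax → Small (agree)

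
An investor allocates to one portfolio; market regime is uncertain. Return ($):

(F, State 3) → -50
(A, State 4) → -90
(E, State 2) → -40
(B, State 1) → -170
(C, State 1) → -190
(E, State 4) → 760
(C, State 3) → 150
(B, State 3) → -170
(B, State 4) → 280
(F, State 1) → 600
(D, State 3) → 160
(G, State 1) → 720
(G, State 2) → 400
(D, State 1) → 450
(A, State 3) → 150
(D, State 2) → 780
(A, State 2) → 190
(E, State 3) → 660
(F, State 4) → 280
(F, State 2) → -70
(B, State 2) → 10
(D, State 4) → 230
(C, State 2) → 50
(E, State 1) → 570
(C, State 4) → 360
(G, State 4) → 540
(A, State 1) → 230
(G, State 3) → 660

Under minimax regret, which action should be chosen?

Column bests: State 1=720, State 2=780, State 3=660, State 4=760.
A regrets: 490, 590, 510, 850 → max 850
B regrets: 890, 770, 830, 480 → max 890
C regrets: 910, 730, 510, 400 → max 910
D regrets: 270, 0, 500, 530 → max 530
E regrets: 150, 820, 0, 0 → max 820
F regrets: 120, 850, 710, 480 → max 850
G regrets: 0, 380, 0, 220 → max 380
Smallest max regret = 380 → G.

G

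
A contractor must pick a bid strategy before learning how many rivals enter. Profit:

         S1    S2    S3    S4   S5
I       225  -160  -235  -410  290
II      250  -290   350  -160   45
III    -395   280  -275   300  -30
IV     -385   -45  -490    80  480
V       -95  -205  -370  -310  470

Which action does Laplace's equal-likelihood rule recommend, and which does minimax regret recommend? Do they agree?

laplace → II; minimax regret → II (agree)

Row averages: I=-58, II=39, III=-24, IV=-72, V=-102
Highest average = 39 → II.
Column bests: S1=250, S2=280, S3=350, S4=300, S5=480.
I regrets: 25, 440, 585, 710, 190 → max 710
II regrets: 0, 570, 0, 460, 435 → max 570
III regrets: 645, 0, 625, 0, 510 → max 645
IV regrets: 635, 325, 840, 220, 0 → max 840
V regrets: 345, 485, 720, 610, 10 → max 720
Smallest max regret = 570 → II.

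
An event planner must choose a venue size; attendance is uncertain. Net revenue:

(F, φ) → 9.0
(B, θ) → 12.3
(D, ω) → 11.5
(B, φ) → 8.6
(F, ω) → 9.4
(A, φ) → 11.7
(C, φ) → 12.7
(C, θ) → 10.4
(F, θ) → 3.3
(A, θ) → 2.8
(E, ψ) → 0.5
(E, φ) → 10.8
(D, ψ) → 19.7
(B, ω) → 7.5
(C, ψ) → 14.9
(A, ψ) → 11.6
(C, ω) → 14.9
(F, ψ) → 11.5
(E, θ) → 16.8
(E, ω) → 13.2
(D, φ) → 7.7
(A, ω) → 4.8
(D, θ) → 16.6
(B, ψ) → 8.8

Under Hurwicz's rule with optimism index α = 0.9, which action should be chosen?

D

A: 0.9·11.7 + 0.1·2.8 = 10.81
B: 0.9·12.3 + 0.1·7.5 = 11.82
C: 0.9·14.9 + 0.1·10.4 = 14.45
D: 0.9·19.7 + 0.1·7.7 = 18.5
E: 0.9·16.8 + 0.1·0.5 = 15.17
F: 0.9·11.5 + 0.1·3.3 = 10.68
Highest Hurwicz score = 18.5 → D.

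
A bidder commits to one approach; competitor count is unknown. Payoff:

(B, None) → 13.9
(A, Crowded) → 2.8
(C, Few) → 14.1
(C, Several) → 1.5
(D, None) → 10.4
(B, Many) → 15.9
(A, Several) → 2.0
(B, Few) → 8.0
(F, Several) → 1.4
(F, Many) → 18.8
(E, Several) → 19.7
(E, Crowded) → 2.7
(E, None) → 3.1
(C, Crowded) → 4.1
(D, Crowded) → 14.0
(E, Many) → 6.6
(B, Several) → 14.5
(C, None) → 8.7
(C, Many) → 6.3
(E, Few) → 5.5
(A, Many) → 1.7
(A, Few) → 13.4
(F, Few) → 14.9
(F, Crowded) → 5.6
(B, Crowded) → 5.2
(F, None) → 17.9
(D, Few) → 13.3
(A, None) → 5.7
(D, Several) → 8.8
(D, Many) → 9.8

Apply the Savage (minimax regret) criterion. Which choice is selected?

Column bests: None=17.9, Few=14.9, Several=19.7, Many=18.8, Crowded=14.0.
A regrets: 12.2, 1.5, 17.7, 17.1, 11.2 → max 17.7
B regrets: 4.0, 6.9, 5.2, 2.9, 8.8 → max 8.8
C regrets: 9.2, 0.8, 18.2, 12.5, 9.9 → max 18.2
D regrets: 7.5, 1.6, 10.9, 9.0, 0.0 → max 10.9
E regrets: 14.8, 9.4, 0.0, 12.2, 11.3 → max 14.8
F regrets: 0.0, 0.0, 18.3, 0.0, 8.4 → max 18.3
Smallest max regret = 8.8 → B.

B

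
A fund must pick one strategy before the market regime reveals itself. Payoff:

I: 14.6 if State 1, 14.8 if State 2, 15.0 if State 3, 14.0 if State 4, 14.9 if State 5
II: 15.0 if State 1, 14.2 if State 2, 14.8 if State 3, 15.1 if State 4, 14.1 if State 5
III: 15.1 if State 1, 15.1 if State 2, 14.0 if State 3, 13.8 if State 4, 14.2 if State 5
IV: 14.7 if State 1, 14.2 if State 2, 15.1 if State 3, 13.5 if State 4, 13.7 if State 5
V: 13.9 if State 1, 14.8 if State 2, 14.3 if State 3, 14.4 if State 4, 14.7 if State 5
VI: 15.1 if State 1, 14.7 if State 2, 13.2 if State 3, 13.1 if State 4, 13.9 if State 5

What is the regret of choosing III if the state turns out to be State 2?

0.0

Best payoff under State 2 is 15.1.
Regret = 15.1 − 15.1 = 0.0.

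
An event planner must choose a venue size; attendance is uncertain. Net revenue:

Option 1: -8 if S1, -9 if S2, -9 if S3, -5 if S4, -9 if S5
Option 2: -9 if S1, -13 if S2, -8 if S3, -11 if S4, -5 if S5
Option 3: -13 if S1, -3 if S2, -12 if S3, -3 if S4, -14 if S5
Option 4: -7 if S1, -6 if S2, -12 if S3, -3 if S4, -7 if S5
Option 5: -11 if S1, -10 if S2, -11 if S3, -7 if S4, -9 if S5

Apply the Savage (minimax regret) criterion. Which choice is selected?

Column bests: S1=-7, S2=-3, S3=-8, S4=-3, S5=-5.
Option 1 regrets: 1, 6, 1, 2, 4 → max 6
Option 2 regrets: 2, 10, 0, 8, 0 → max 10
Option 3 regrets: 6, 0, 4, 0, 9 → max 9
Option 4 regrets: 0, 3, 4, 0, 2 → max 4
Option 5 regrets: 4, 7, 3, 4, 4 → max 7
Smallest max regret = 4 → Option 4.

Option 4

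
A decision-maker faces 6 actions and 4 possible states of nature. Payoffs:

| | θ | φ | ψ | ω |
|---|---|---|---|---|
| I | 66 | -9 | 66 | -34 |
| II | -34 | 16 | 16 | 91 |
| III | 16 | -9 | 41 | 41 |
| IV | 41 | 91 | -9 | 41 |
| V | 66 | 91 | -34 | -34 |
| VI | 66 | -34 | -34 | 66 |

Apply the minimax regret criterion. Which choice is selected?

Column bests: θ=66, φ=91, ψ=66, ω=91.
I regrets: 0, 100, 0, 125 → max 125
II regrets: 100, 75, 50, 0 → max 100
III regrets: 50, 100, 25, 50 → max 100
IV regrets: 25, 0, 75, 50 → max 75
V regrets: 0, 0, 100, 125 → max 125
VI regrets: 0, 125, 100, 25 → max 125
Smallest max regret = 75 → IV.

IV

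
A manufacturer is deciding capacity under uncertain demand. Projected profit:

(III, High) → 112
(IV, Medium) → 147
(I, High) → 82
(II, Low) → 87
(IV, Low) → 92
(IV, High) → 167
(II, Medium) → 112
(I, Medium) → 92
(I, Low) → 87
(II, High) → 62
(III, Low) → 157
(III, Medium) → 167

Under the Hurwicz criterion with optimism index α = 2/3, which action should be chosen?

III

I: 2/3·92 + 1/3·82 = 266/3
II: 2/3·112 + 1/3·62 = 286/3
III: 2/3·167 + 1/3·112 = 446/3
IV: 2/3·167 + 1/3·92 = 142
Highest Hurwicz score = 446/3 → III.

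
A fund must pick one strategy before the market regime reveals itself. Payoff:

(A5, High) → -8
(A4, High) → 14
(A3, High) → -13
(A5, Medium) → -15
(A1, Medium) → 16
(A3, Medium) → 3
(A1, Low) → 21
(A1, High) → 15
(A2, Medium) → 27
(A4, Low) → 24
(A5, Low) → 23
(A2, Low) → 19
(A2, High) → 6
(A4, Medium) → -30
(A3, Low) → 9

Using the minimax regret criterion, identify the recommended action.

Column bests: Low=24, Medium=27, High=15.
A1 regrets: 3, 11, 0 → max 11
A2 regrets: 5, 0, 9 → max 9
A3 regrets: 15, 24, 28 → max 28
A4 regrets: 0, 57, 1 → max 57
A5 regrets: 1, 42, 23 → max 42
Smallest max regret = 9 → A2.

A2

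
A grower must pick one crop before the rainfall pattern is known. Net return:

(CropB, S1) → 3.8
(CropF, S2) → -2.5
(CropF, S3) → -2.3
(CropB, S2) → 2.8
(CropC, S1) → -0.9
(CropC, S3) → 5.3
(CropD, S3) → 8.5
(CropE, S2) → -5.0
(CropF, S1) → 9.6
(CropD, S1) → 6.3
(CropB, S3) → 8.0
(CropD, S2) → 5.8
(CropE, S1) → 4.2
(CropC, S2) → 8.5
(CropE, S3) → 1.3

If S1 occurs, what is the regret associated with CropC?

10.5

Best payoff under S1 is 9.6.
Regret = 9.6 − (-0.9) = 10.5.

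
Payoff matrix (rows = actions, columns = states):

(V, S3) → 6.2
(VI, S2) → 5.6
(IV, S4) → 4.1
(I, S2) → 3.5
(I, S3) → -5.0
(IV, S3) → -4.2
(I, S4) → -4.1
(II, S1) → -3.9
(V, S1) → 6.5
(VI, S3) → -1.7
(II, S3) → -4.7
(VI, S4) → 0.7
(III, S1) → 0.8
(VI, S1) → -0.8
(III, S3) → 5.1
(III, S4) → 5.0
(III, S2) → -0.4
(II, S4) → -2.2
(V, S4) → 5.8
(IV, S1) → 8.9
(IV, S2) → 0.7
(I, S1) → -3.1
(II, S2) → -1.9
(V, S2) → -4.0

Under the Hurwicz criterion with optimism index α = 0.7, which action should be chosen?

IV

I: 0.7·3.5 + 0.3·(-5.0) = 0.95
II: 0.7·(-1.9) + 0.3·(-4.7) = -2.74
III: 0.7·5.1 + 0.3·(-0.4) = 3.45
IV: 0.7·8.9 + 0.3·(-4.2) = 4.97
V: 0.7·6.5 + 0.3·(-4.0) = 3.35
VI: 0.7·5.6 + 0.3·(-1.7) = 3.41
Highest Hurwicz score = 4.97 → IV.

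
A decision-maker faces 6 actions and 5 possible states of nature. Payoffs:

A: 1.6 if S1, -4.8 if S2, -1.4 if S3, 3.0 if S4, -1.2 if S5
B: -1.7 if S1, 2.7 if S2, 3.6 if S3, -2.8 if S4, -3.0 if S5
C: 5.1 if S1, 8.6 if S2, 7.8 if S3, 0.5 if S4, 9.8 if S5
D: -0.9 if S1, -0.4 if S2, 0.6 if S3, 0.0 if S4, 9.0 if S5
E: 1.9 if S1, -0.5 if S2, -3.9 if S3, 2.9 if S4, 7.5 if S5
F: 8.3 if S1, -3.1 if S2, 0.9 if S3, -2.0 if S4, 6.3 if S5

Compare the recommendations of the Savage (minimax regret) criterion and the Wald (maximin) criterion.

Column bests: S1=8.3, S2=8.6, S3=7.8, S4=3.0, S5=9.8.
A regrets: 6.7, 13.4, 9.2, 0.0, 11.0 → max 13.4
B regrets: 10.0, 5.9, 4.2, 5.8, 12.8 → max 12.8
C regrets: 3.2, 0.0, 0.0, 2.5, 0.0 → max 3.2
D regrets: 9.2, 9.0, 7.2, 3.0, 0.8 → max 9.2
E regrets: 6.4, 9.1, 11.7, 0.1, 2.3 → max 11.7
F regrets: 0.0, 11.7, 6.9, 5.0, 3.5 → max 11.7
Smallest max regret = 3.2 → C.
Row minima: A=-4.8, B=-3.0, C=0.5, D=-0.9, E=-3.9, F=-3.1
Best worst-case = 0.5 → C.

minimax regret → C; maximin → C (agree)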